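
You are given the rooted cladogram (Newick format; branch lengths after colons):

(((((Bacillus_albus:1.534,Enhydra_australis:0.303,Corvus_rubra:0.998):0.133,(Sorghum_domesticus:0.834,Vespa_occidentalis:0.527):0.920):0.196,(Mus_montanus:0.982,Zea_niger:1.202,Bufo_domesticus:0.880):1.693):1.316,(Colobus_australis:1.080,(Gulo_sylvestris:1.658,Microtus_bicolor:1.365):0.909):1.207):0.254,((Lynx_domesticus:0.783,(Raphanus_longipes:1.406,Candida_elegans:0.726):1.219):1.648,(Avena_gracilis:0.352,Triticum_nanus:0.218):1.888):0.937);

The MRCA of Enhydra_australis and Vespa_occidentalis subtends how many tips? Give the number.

The MRCA of Enhydra_australis and Vespa_occidentalis is the node subtending ((Bacillus_albus,Enhydra_australis,Corvus_rubra),(Sorghum_domesticus,Vespa_occidentalis)).
That clade contains 5 terminal taxa: Bacillus_albus, Corvus_rubra, Enhydra_australis, Sorghum_domesticus, Vespa_occidentalis.

5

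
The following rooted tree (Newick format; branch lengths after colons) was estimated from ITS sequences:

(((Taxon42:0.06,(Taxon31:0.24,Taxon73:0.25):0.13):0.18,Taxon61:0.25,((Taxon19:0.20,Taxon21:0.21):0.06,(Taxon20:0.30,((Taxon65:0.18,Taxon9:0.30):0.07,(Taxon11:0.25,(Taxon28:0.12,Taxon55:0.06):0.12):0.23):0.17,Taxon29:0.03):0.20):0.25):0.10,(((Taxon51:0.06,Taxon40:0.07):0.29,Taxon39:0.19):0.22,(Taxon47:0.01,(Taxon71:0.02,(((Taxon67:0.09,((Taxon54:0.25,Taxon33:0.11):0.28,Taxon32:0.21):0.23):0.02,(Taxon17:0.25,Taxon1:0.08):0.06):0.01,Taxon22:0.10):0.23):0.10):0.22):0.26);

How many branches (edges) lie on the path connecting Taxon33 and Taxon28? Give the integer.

The MRCA of Taxon33 and Taxon28 is the root of the tree.
From Taxon33 up to that node: 9 branches. From Taxon28 up to the same node: 7 branches. Total: 9 + 7 = 16.

16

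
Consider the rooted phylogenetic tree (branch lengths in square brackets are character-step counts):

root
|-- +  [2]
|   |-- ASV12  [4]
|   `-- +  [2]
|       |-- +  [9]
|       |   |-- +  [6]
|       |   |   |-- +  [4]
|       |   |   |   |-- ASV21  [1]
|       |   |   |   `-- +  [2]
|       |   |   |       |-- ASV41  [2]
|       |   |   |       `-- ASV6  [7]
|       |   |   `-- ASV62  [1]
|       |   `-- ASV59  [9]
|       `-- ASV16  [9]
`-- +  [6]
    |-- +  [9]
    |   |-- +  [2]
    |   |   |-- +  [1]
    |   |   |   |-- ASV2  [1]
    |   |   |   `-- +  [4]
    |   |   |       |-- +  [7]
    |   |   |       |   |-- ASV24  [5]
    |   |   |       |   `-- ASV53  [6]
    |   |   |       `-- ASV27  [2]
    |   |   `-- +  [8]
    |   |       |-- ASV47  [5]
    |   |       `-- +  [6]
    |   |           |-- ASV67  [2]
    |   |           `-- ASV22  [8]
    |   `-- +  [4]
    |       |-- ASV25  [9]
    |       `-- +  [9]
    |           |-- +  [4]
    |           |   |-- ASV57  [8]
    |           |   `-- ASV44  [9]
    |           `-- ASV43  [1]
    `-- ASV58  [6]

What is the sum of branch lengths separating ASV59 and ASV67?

The path runs ASV59 → … → MRCA → … → ASV67; the MRCA is the root of the tree.
Branch lengths along that path: 9 + 9 + 2 + 2 + 6 + 9 + 2 + 8 + 6 + 2 = 55.

55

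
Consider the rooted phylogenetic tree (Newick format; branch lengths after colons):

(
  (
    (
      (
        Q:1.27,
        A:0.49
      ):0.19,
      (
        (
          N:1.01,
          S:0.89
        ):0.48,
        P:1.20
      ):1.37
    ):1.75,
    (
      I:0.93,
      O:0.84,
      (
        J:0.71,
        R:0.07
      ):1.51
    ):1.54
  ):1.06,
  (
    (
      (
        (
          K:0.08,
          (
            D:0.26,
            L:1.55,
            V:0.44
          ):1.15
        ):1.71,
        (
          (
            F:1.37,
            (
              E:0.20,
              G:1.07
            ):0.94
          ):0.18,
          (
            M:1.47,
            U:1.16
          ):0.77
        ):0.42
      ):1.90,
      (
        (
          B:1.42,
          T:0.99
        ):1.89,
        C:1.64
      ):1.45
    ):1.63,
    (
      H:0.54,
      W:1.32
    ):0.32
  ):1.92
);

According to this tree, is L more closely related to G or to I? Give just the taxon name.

G

The MRCA of L and G subtends ((K,(D,L,V)),((F,(E,G)),(M,U))) (9 taxa).
The MRCA of L and I is the root, subtending the entire tree (23 taxa).
The first is nested inside the second, so L shares a more recent common ancestor with G.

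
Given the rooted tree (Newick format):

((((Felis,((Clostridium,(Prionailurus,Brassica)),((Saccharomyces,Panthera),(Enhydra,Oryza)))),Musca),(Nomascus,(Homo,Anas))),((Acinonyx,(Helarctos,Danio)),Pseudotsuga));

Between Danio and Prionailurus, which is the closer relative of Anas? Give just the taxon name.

The MRCA of Anas and Prionailurus subtends (((Felis,((Clostridium,(Prionailurus,Brassica)),((Saccharomyces,Panthera),(Enhydra,Oryza)))),Musca),(Nomascus,(Homo,Anas))) (12 taxa).
The MRCA of Anas and Danio is the root, subtending the entire tree (16 taxa).
The first is nested inside the second, so Anas shares a more recent common ancestor with Prionailurus.

Prionailurus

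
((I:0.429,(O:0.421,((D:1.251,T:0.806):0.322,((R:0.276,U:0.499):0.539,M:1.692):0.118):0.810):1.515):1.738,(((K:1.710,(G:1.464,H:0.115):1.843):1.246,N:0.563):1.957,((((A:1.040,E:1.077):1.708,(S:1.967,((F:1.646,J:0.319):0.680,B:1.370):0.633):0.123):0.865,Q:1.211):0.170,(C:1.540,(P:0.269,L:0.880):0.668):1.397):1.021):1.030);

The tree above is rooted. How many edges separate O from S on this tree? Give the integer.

9

The MRCA of O and S is the root of the tree.
From O up to that node: 3 branches. From S up to the same node: 6 branches. Total: 3 + 6 = 9.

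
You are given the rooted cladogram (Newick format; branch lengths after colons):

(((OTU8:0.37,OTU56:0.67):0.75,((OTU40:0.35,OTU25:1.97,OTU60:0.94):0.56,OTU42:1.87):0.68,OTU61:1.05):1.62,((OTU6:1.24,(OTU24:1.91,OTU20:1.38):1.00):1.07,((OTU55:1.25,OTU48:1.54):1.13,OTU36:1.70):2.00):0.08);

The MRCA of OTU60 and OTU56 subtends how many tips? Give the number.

7

The MRCA of OTU60 and OTU56 is the node subtending ((OTU8,OTU56),((OTU40,OTU25,OTU60),OTU42),OTU61).
That clade contains 7 terminal taxa: OTU25, OTU40, OTU42, OTU56, OTU60, OTU61, OTU8.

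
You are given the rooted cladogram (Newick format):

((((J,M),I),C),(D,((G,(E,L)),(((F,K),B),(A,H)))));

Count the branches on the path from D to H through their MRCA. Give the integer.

The MRCA of D and H is the node subtending (D,((G,(E,L)),(((F,K),B),(A,H)))).
From D up to that node: 1 branch. From H up to the same node: 4 branches. Total: 1 + 4 = 5.

5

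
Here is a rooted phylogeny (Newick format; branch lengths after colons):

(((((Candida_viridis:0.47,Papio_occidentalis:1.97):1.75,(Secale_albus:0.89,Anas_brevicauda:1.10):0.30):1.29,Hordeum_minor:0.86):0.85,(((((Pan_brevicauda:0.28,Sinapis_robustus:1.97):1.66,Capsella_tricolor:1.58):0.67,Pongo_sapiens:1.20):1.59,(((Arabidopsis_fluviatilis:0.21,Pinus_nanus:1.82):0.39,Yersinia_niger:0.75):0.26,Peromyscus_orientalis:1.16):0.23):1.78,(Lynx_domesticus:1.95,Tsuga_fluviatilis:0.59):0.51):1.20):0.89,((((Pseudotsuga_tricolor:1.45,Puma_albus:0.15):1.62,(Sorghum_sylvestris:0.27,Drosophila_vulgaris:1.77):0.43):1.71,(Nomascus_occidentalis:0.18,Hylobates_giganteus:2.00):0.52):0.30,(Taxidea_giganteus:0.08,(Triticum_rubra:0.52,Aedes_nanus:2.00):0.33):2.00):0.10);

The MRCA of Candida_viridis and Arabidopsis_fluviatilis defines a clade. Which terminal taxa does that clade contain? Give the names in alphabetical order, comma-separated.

Anas_brevicauda, Arabidopsis_fluviatilis, Candida_viridis, Capsella_tricolor, Hordeum_minor, Lynx_domesticus, Pan_brevicauda, Papio_occidentalis, Peromyscus_orientalis, Pinus_nanus, Pongo_sapiens, Secale_albus, Sinapis_robustus, Tsuga_fluviatilis, Yersinia_niger

Tracing Candida_viridis: it sits inside (Candida_viridis,Papio_occidentalis).
Tracing Arabidopsis_fluviatilis: it sits inside (Arabidopsis_fluviatilis,Pinus_nanus).
The smallest clade enclosing both is ((((Candida_viridis,Papio_occidentalis),(Secale_albus,Anas_brevicauda)),Hordeum_minor),(((((Pan_brevicauda,Sinapis_robustus),Capsella_tricolor),Pongo_sapiens),(((Arabidopsis_fluviatilis,Pinus_nanus),Yersinia_niger),Peromyscus_orientalis)),(Lynx_domesticus,Tsuga_fluviatilis))); the answer is its 15 terminal taxa in alphabetical order.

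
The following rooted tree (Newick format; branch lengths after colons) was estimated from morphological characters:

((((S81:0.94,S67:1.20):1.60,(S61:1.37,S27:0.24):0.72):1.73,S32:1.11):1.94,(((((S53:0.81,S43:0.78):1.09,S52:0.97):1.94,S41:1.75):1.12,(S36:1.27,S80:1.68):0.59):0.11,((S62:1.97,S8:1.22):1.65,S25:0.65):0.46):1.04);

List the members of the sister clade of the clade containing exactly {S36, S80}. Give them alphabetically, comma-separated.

S41, S43, S52, S53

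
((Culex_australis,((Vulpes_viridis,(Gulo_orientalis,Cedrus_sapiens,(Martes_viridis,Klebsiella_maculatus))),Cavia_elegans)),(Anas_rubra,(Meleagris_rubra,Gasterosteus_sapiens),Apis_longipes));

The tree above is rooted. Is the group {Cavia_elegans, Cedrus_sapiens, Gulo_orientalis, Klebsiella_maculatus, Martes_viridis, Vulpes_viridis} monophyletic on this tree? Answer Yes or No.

The most recent common ancestor of these taxa subtends ((Vulpes_viridis,(Gulo_orientalis,Cedrus_sapiens,(Martes_viridis,Klebsiella_maculatus))),Cavia_elegans).
That clade has exactly 6 tips — every listed taxon and nothing else — so the group is monophyletic.

Yes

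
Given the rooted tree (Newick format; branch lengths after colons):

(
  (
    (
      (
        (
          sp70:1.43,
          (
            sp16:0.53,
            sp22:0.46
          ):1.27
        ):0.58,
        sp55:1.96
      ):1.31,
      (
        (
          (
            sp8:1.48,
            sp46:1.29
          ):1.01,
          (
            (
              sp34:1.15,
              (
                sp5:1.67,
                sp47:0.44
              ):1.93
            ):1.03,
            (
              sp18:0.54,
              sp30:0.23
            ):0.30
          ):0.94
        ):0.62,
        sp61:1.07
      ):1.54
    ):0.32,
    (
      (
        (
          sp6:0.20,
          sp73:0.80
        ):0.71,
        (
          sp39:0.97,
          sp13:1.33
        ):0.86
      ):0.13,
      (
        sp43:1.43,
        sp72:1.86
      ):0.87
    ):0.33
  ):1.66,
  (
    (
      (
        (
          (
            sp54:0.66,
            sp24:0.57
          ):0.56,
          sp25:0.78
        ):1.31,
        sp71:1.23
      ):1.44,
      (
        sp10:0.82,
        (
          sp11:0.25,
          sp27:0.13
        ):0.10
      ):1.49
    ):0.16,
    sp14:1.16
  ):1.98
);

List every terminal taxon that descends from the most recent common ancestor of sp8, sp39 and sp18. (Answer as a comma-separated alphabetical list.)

sp13, sp16, sp18, sp22, sp30, sp34, sp39, sp43, sp46, sp47, sp5, sp55, sp6, sp61, sp70, sp72, sp73, sp8

Tracing sp8: it sits inside (sp8,sp46).
Tracing sp39: it sits inside (sp39,sp13).
Tracing sp18: it sits inside (sp18,sp30).
The smallest clade enclosing all 3 is ((((sp70,(sp16,sp22)),sp55),(((sp8,sp46),((sp34,(sp5,sp47)),(sp18,sp30))),sp61)),(((sp6,sp73),(sp39,sp13)),(sp43,sp72))); the answer is its 18 terminal taxa in alphabetical order.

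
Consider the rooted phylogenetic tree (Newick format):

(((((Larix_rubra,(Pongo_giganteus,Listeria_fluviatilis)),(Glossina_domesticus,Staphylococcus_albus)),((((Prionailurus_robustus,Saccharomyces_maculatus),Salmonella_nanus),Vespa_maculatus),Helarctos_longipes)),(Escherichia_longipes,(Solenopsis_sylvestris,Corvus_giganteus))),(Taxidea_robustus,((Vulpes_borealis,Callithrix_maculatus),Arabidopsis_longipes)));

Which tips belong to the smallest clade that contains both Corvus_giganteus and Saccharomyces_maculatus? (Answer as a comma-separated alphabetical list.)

Corvus_giganteus, Escherichia_longipes, Glossina_domesticus, Helarctos_longipes, Larix_rubra, Listeria_fluviatilis, Pongo_giganteus, Prionailurus_robustus, Saccharomyces_maculatus, Salmonella_nanus, Solenopsis_sylvestris, Staphylococcus_albus, Vespa_maculatus

Tracing Corvus_giganteus: it sits inside (Solenopsis_sylvestris,Corvus_giganteus).
Tracing Saccharomyces_maculatus: it sits inside (Prionailurus_robustus,Saccharomyces_maculatus).
The smallest clade enclosing both is ((((Larix_rubra,(Pongo_giganteus,Listeria_fluviatilis)),(Glossina_domesticus,Staphylococcus_albus)),((((Prionailurus_robustus,Saccharomyces_maculatus),Salmonella_nanus),Vespa_maculatus),Helarctos_longipes)),(Escherichia_longipes,(Solenopsis_sylvestris,Corvus_giganteus))); the answer is its 13 terminal taxa in alphabetical order.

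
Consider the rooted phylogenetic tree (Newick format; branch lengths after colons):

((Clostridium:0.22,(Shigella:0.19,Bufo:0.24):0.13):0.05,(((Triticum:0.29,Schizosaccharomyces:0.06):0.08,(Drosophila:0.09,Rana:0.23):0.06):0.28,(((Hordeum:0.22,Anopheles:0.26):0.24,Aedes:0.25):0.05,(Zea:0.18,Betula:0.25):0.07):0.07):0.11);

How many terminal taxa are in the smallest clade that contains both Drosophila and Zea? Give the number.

9

The MRCA of Drosophila and Zea is the node subtending (((Triticum,Schizosaccharomyces),(Drosophila,Rana)),(((Hordeum,Anopheles),Aedes),(Zea,Betula))).
That clade contains 9 terminal taxa: Aedes, Anopheles, Betula, Drosophila, Hordeum, Rana, Schizosaccharomyces, Triticum, Zea.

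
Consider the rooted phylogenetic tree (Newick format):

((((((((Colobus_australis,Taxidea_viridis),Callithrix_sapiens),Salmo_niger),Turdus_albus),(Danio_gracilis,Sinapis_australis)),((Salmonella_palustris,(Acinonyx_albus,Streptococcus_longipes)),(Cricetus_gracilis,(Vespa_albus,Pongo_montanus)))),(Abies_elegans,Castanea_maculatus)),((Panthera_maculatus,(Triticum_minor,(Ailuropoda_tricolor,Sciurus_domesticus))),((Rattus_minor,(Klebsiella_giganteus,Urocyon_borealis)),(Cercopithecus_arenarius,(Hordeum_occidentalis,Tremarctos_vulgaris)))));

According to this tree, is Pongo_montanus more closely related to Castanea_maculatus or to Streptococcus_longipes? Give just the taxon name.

Streptococcus_longipes

The MRCA of Pongo_montanus and Streptococcus_longipes subtends ((Salmonella_palustris,(Acinonyx_albus,Streptococcus_longipes)),(Cricetus_gracilis,(Vespa_albus,Pongo_montanus))) (6 taxa).
The MRCA of Pongo_montanus and Castanea_maculatus subtends (((((((Colobus_australis,Taxidea_viridis),Callithrix_sapiens),Salmo_niger),Turdus_albus),(Danio_gracilis,Sinapis_australis)),((Salmonella_palustris,(Acinonyx_albus,Streptococcus_longipes)),(Cricetus_gracilis,(Vespa_albus,Pongo_montanus)))),(Abies_elegans,Castanea_maculatus)) (15 taxa).
The first is nested inside the second, so Pongo_montanus shares a more recent common ancestor with Streptococcus_longipes.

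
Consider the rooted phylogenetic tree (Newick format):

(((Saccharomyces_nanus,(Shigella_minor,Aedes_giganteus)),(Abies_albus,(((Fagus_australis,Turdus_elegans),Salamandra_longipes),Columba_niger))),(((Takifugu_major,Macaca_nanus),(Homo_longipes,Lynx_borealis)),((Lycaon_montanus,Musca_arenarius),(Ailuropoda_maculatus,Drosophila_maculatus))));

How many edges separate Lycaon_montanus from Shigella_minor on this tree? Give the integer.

8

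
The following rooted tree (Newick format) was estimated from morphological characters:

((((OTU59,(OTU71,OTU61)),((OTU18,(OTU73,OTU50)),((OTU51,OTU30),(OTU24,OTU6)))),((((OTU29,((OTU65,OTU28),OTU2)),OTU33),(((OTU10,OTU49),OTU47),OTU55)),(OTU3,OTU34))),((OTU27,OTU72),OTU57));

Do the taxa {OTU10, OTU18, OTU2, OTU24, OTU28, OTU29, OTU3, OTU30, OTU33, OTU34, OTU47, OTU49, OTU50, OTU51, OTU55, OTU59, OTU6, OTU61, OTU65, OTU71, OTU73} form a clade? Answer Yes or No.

The most recent common ancestor of these taxa subtends (((OTU59,(OTU71,OTU61)),((OTU18,(OTU73,OTU50)),((OTU51,OTU30),(OTU24,OTU6)))),((((OTU29,((OTU65,OTU28),OTU2)),OTU33),(((OTU10,OTU49),OTU47),OTU55)),(OTU3,OTU34))).
That clade has exactly 21 tips — every listed taxon and nothing else — so the group is monophyletic.

Yes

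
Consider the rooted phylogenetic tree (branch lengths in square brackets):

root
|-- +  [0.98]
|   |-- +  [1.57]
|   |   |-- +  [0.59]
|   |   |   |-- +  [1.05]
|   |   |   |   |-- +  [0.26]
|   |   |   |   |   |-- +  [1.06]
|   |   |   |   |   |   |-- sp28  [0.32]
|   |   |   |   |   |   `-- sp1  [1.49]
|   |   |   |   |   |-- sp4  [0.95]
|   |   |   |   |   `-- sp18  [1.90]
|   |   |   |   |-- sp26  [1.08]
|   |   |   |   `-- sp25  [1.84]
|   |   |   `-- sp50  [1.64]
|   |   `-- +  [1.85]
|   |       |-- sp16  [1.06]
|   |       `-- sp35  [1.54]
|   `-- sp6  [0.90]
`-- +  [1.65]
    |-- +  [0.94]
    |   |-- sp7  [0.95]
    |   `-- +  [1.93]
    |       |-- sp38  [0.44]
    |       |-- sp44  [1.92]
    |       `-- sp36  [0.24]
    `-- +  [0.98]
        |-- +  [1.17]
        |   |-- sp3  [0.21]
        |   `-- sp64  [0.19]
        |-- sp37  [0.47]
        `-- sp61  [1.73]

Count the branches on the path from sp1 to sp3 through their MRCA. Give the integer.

11

The MRCA of sp1 and sp3 is the root of the tree.
From sp1 up to that node: 7 branches. From sp3 up to the same node: 4 branches. Total: 7 + 4 = 11.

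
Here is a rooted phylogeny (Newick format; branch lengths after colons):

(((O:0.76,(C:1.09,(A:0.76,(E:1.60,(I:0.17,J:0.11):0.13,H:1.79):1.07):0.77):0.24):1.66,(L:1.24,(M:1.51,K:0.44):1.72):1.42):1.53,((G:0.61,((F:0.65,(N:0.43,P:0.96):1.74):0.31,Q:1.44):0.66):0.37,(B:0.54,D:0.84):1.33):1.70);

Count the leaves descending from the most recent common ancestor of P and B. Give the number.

The MRCA of P and B is the node subtending ((G,((F,(N,P)),Q)),(B,D)).
That clade contains 7 terminal taxa: B, D, F, G, N, P, Q.

7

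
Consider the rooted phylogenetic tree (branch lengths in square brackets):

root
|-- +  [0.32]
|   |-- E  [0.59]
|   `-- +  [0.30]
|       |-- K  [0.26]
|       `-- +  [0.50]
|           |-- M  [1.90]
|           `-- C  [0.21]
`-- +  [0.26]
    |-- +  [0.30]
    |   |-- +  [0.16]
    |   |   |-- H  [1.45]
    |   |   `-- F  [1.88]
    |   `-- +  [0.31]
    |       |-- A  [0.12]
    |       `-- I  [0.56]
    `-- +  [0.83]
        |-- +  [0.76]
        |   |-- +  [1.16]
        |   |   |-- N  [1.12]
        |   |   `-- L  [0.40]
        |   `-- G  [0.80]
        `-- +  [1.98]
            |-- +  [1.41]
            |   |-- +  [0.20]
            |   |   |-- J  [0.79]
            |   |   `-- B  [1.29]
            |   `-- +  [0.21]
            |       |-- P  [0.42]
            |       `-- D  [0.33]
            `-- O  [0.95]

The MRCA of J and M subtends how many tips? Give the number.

The MRCA of J and M is the root, so the clade is the entire tree.
That clade contains 16 terminal taxa: A, B, C, D, E, F, G, H, I, J, K, L, M, N, O, P.

16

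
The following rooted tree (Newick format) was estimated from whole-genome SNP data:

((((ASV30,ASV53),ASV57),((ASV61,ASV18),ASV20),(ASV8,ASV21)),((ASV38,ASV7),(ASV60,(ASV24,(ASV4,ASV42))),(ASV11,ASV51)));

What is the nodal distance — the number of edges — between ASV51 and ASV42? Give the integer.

The MRCA of ASV51 and ASV42 is the node subtending ((ASV38,ASV7),(ASV60,(ASV24,(ASV4,ASV42))),(ASV11,ASV51)).
From ASV51 up to that node: 2 branches. From ASV42 up to the same node: 4 branches. Total: 2 + 4 = 6.

6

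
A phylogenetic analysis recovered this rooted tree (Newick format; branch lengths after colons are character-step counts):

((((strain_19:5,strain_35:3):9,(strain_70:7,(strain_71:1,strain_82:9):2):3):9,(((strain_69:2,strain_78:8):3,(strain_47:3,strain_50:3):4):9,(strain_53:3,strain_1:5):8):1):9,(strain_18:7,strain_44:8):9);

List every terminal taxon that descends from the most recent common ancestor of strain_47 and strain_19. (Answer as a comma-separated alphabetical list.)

Tracing strain_47: it sits inside (strain_47,strain_50).
Tracing strain_19: it sits inside (strain_19,strain_35).
The smallest clade enclosing both is (((strain_19,strain_35),(strain_70,(strain_71,strain_82))),(((strain_69,strain_78),(strain_47,strain_50)),(strain_53,strain_1))); the answer is its 11 terminal taxa in alphabetical order.

strain_1, strain_19, strain_35, strain_47, strain_50, strain_53, strain_69, strain_70, strain_71, strain_78, strain_82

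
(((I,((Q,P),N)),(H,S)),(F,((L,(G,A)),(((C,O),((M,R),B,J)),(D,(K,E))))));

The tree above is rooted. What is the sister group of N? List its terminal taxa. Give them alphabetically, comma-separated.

P, Q

N attaches to the tree at the node subtending ((Q,P),N).
The other lineage descending from that same node — the sister group — is (Q,P); its 2 tips in alphabetical order are the answer.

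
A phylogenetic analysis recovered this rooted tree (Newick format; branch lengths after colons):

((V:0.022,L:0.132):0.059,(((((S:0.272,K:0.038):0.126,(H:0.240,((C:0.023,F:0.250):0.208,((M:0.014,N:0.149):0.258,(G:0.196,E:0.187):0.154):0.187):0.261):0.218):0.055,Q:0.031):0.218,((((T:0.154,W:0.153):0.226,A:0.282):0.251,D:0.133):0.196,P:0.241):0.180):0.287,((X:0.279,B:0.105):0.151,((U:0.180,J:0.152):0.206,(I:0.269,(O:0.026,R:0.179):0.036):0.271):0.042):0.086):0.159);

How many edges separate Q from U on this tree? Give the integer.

The MRCA of Q and U is the node subtending (((((S,K),(H,((C,F),((M,N),(G,E))))),Q),((((T,W),A),D),P)),((X,B),((U,J),(I,(O,R))))).
From Q up to that node: 3 branches. From U up to the same node: 4 branches. Total: 3 + 4 = 7.

7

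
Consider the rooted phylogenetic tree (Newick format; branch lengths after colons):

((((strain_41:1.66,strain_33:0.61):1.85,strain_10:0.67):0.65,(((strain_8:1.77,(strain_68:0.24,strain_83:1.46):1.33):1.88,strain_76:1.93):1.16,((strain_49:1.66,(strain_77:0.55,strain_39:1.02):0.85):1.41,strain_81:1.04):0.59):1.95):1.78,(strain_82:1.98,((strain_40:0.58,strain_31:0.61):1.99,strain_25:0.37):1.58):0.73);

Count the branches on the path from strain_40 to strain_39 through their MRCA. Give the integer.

10

The MRCA of strain_40 and strain_39 is the root of the tree.
From strain_40 up to that node: 4 branches. From strain_39 up to the same node: 6 branches. Total: 4 + 6 = 10.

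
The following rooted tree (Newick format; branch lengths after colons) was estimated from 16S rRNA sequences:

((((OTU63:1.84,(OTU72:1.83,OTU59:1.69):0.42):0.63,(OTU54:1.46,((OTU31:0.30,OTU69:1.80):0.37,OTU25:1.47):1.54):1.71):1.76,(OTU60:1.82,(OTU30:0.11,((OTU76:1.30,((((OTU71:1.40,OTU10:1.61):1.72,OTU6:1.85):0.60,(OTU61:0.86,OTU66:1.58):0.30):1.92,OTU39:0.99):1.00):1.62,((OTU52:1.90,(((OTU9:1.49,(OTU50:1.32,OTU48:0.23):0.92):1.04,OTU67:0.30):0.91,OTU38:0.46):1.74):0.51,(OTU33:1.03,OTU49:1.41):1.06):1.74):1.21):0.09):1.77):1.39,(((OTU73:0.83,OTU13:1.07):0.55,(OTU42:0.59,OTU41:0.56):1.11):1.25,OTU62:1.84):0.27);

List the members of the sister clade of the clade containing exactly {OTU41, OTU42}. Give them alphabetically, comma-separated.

OTU13, OTU73

The clade containing exactly {OTU41, OTU42} attaches to the tree at the node subtending ((OTU73,OTU13),(OTU42,OTU41)).
The other lineage descending from that same node — the sister group — is (OTU73,OTU13); its 2 tips in alphabetical order are the answer.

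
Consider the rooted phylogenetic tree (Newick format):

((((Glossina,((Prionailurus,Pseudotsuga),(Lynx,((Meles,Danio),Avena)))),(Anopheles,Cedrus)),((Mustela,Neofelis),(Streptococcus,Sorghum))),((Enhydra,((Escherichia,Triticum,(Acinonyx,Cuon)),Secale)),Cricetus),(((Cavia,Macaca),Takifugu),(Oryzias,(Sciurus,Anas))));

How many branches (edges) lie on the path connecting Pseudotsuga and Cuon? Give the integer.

The MRCA of Pseudotsuga and Cuon is the root of the tree.
From Pseudotsuga up to that node: 6 branches. From Cuon up to the same node: 6 branches. Total: 6 + 6 = 12.

12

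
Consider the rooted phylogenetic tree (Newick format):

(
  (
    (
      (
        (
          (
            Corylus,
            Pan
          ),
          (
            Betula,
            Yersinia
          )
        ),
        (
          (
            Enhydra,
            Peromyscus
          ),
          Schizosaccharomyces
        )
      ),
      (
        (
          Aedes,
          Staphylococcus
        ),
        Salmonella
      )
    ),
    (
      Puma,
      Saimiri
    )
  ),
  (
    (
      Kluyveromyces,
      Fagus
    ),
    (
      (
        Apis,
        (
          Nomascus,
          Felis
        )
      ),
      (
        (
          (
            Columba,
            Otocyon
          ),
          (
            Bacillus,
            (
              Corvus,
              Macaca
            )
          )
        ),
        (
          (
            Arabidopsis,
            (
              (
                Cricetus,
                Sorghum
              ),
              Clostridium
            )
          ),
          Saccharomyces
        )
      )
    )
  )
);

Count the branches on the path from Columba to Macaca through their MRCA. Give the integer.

5

The MRCA of Columba and Macaca is the node subtending ((Columba,Otocyon),(Bacillus,(Corvus,Macaca))).
From Columba up to that node: 2 branches. From Macaca up to the same node: 3 branches. Total: 2 + 3 = 5.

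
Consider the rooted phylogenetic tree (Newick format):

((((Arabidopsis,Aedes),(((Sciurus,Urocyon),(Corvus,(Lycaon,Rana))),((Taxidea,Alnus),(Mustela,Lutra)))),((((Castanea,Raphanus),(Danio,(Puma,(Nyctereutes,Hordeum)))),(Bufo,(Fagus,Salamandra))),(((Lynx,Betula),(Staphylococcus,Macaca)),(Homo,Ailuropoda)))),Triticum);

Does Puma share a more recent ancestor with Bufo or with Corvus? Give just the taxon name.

Bufo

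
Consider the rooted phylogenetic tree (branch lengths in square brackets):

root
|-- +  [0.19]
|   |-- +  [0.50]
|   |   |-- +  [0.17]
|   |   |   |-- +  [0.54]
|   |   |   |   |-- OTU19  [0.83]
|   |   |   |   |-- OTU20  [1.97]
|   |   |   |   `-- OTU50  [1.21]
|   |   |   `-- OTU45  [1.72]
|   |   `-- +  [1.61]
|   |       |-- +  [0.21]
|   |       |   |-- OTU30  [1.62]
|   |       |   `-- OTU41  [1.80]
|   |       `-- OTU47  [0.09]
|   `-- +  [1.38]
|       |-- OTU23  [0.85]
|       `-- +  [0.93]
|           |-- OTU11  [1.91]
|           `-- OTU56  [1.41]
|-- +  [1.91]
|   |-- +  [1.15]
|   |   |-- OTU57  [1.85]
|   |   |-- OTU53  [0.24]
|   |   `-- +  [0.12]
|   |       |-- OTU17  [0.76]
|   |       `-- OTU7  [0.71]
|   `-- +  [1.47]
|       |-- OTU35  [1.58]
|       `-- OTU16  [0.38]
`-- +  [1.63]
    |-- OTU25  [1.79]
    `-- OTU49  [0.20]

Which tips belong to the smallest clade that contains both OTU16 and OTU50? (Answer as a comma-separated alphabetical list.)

OTU11, OTU16, OTU17, OTU19, OTU20, OTU23, OTU25, OTU30, OTU35, OTU41, OTU45, OTU47, OTU49, OTU50, OTU53, OTU56, OTU57, OTU7

Tracing OTU16: it sits inside (OTU35,OTU16).
Tracing OTU50: it sits inside (OTU19,OTU20,OTU50).
The smallest clade enclosing both is the whole tree (their MRCA is the root), so the answer is all 18 tips in alphabetical order.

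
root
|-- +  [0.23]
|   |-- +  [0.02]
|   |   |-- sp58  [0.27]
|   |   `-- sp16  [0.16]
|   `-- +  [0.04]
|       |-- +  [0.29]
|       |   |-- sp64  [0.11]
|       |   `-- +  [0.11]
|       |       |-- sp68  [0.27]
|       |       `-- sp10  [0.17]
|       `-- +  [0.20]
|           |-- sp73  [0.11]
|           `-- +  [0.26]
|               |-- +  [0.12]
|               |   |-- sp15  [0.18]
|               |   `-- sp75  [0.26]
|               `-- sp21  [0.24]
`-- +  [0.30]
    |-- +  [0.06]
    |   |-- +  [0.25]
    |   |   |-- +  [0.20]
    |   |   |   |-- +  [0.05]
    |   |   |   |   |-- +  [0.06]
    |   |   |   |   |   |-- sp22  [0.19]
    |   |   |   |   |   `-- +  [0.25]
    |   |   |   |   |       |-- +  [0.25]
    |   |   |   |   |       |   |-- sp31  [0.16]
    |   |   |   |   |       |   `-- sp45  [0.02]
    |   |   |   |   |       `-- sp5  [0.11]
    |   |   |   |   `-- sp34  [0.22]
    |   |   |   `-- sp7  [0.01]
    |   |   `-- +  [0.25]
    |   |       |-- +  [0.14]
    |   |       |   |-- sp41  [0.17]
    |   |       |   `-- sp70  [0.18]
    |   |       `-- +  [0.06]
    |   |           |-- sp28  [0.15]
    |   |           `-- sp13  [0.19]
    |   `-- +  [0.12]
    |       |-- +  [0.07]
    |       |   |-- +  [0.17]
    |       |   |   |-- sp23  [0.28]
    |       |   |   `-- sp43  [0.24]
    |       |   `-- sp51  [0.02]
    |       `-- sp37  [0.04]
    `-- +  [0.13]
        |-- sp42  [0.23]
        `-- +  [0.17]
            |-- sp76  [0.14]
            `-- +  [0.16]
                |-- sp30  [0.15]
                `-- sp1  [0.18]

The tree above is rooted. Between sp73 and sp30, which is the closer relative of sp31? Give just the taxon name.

sp30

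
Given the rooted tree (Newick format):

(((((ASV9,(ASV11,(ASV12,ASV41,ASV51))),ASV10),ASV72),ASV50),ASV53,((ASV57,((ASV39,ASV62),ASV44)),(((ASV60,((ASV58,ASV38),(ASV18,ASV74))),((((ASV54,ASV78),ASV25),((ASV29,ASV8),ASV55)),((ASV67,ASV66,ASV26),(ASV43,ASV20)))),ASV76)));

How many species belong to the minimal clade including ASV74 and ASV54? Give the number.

16

The MRCA of ASV74 and ASV54 is the node subtending ((ASV60,((ASV58,ASV38),(ASV18,ASV74))),((((ASV54,ASV78),ASV25),((ASV29,ASV8),ASV55)),((ASV67,ASV66,ASV26),(ASV43,ASV20)))).
That clade contains 16 terminal taxa: ASV18, ASV20, ASV25, ASV26, ASV29, ASV38, ASV43, ASV54, ASV55, ASV58, ASV60, ASV66, ASV67, ASV74, ASV78, ASV8.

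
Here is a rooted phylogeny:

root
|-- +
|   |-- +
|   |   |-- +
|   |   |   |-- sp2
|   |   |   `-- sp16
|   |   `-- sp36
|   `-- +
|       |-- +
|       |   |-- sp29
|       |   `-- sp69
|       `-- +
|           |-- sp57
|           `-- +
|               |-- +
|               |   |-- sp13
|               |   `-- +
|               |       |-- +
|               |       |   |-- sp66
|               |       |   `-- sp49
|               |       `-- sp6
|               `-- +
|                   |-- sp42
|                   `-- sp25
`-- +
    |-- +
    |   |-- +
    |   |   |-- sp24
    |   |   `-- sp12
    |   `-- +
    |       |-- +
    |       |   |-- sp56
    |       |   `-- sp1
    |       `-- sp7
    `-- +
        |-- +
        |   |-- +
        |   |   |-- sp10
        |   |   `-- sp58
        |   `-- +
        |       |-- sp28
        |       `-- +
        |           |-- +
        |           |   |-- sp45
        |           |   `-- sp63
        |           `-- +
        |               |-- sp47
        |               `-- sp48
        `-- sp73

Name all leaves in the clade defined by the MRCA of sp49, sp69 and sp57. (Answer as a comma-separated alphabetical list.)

sp13, sp25, sp29, sp42, sp49, sp57, sp6, sp66, sp69

Tracing sp49: it sits inside (sp66,sp49).
Tracing sp69: it sits inside (sp29,sp69).
Tracing sp57: it sits inside (sp57,((sp13,((sp66,sp49),sp6)),(sp42,sp25))).
The smallest clade enclosing all 3 is ((sp29,sp69),(sp57,((sp13,((sp66,sp49),sp6)),(sp42,sp25)))); the answer is its 9 terminal taxa in alphabetical order.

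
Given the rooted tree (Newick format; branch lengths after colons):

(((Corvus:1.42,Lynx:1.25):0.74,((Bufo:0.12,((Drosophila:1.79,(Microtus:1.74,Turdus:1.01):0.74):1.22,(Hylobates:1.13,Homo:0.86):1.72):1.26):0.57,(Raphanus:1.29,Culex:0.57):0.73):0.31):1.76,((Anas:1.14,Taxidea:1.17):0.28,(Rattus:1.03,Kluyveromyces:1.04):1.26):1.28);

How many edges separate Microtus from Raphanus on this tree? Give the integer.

7

The MRCA of Microtus and Raphanus is the node subtending ((Bufo,((Drosophila,(Microtus,Turdus)),(Hylobates,Homo))),(Raphanus,Culex)).
From Microtus up to that node: 5 branches. From Raphanus up to the same node: 2 branches. Total: 5 + 2 = 7.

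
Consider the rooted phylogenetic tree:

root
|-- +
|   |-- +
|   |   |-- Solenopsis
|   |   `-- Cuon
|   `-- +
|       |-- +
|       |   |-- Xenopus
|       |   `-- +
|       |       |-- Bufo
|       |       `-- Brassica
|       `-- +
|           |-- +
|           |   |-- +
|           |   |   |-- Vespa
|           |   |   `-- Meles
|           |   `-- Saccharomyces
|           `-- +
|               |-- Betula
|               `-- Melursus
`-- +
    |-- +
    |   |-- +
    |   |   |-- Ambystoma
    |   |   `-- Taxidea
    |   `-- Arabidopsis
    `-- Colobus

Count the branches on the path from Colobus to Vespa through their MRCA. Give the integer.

8

The MRCA of Colobus and Vespa is the root of the tree.
From Colobus up to that node: 2 branches. From Vespa up to the same node: 6 branches. Total: 2 + 6 = 8.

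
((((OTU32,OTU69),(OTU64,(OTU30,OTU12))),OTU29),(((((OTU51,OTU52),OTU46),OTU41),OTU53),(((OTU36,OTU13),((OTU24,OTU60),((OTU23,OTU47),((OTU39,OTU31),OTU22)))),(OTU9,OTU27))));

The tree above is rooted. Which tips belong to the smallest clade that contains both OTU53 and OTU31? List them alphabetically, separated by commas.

OTU13, OTU22, OTU23, OTU24, OTU27, OTU31, OTU36, OTU39, OTU41, OTU46, OTU47, OTU51, OTU52, OTU53, OTU60, OTU9

Tracing OTU53: it sits inside ((((OTU51,OTU52),OTU46),OTU41),OTU53).
Tracing OTU31: it sits inside (OTU39,OTU31).
The smallest clade enclosing both is (((((OTU51,OTU52),OTU46),OTU41),OTU53),(((OTU36,OTU13),((OTU24,OTU60),((OTU23,OTU47),((OTU39,OTU31),OTU22)))),(OTU9,OTU27))); the answer is its 16 terminal taxa in alphabetical order.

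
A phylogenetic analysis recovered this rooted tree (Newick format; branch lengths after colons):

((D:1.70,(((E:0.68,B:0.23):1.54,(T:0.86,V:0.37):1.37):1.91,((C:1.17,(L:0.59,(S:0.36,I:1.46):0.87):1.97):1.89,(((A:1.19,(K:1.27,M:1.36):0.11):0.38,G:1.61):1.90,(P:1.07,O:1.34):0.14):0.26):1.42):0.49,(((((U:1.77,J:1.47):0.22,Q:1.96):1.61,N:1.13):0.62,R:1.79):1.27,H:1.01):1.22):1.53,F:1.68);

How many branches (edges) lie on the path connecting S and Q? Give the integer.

11

The MRCA of S and Q is the node subtending (D,(((E,B),(T,V)),((C,(L,(S,I))),(((A,(K,M)),G),(P,O)))),(((((U,J),Q),N),R),H)).
From S up to that node: 6 branches. From Q up to the same node: 5 branches. Total: 6 + 5 = 11.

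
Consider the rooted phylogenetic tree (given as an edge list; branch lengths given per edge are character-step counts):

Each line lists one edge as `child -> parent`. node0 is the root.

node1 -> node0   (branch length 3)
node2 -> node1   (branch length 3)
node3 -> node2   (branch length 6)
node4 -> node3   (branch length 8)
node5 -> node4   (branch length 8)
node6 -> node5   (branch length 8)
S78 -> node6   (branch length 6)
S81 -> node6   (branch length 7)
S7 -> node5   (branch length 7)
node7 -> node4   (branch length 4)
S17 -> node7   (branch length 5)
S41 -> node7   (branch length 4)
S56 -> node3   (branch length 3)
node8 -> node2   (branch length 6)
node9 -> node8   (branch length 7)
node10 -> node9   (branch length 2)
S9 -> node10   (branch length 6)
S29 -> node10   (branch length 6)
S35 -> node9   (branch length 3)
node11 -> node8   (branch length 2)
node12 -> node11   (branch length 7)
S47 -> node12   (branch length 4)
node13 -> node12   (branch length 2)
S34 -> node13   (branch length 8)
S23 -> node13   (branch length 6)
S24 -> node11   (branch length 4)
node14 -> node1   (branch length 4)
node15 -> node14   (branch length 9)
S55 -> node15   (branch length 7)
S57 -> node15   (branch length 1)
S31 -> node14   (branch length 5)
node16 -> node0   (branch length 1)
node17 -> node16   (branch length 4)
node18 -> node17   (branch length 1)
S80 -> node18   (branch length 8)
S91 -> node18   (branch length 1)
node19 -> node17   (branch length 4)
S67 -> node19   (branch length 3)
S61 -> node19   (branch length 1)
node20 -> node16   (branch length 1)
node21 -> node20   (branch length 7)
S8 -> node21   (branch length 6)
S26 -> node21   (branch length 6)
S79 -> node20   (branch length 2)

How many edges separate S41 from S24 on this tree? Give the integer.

The MRCA of S41 and S24 is the node subtending (((((S78,S81),S7),(S17,S41)),S56),(((S9,S29),S35),((S47,(S34,S23)),S24))).
From S41 up to that node: 4 branches. From S24 up to the same node: 3 branches. Total: 4 + 3 = 7.

7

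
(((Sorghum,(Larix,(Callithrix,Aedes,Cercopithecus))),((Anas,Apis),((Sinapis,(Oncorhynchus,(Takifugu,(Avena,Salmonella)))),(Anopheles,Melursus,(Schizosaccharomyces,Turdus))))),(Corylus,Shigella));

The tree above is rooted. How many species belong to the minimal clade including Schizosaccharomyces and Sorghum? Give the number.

16

The MRCA of Schizosaccharomyces and Sorghum is the node subtending ((Sorghum,(Larix,(Callithrix,Aedes,Cercopithecus))),((Anas,Apis),((Sinapis,(Oncorhynchus,(Takifugu,(Avena,Salmonella)))),(Anopheles,Melursus,(Schizosaccharomyces,Turdus))))).
That clade contains 16 terminal taxa: Aedes, Anas, Anopheles, Apis, Avena, Callithrix, Cercopithecus, Larix, Melursus, Oncorhynchus, Salmonella, Schizosaccharomyces, Sinapis, Sorghum, Takifugu, Turdus.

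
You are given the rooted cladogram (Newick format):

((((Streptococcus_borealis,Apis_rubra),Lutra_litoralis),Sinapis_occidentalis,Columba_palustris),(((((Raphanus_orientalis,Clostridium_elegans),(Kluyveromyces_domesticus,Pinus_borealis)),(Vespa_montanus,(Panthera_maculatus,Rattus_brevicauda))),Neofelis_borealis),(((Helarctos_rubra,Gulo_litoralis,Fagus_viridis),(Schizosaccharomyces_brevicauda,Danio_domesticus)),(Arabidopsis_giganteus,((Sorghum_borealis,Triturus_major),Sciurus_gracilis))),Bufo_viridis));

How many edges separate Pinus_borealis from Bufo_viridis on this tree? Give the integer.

The MRCA of Pinus_borealis and Bufo_viridis is the node subtending (((((Raphanus_orientalis,Clostridium_elegans),(Kluyveromyces_domesticus,Pinus_borealis)),(Vespa_montanus,(Panthera_maculatus,Rattus_brevicauda))),Neofelis_borealis),(((Helarctos_rubra,Gulo_litoralis,Fagus_viridis),(Schizosaccharomyces_brevicauda,Danio_domesticus)),(Arabidopsis_giganteus,((Sorghum_borealis,Triturus_major),Sciurus_gracilis))),Bufo_viridis).
From Pinus_borealis up to that node: 5 branches. From Bufo_viridis up to the same node: 1 branch. Total: 5 + 1 = 6.

6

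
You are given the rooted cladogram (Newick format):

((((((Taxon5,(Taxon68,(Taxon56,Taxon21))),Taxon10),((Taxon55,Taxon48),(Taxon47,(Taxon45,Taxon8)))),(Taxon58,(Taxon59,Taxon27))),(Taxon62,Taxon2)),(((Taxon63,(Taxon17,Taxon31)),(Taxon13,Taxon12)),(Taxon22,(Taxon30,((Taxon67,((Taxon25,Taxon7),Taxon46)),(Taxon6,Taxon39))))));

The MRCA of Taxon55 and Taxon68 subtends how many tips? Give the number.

10

The MRCA of Taxon55 and Taxon68 is the node subtending (((Taxon5,(Taxon68,(Taxon56,Taxon21))),Taxon10),((Taxon55,Taxon48),(Taxon47,(Taxon45,Taxon8)))).
That clade contains 10 terminal taxa: Taxon10, Taxon21, Taxon45, Taxon47, Taxon48, Taxon5, Taxon55, Taxon56, Taxon68, Taxon8.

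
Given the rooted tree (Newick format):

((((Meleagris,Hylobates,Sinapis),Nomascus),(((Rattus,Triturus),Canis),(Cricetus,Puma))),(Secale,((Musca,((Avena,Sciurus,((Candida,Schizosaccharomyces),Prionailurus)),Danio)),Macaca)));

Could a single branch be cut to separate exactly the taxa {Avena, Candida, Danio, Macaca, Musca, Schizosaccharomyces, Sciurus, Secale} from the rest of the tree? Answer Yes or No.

No

The MRCA of the listed taxa subtends (Secale,((Musca,((Avena,Sciurus,((Candida,Schizosaccharomyces),Prionailurus)),Danio)),Macaca)).
That clade also contains Prionailurus, which is not in the proposed group, so the group is not monophyletic.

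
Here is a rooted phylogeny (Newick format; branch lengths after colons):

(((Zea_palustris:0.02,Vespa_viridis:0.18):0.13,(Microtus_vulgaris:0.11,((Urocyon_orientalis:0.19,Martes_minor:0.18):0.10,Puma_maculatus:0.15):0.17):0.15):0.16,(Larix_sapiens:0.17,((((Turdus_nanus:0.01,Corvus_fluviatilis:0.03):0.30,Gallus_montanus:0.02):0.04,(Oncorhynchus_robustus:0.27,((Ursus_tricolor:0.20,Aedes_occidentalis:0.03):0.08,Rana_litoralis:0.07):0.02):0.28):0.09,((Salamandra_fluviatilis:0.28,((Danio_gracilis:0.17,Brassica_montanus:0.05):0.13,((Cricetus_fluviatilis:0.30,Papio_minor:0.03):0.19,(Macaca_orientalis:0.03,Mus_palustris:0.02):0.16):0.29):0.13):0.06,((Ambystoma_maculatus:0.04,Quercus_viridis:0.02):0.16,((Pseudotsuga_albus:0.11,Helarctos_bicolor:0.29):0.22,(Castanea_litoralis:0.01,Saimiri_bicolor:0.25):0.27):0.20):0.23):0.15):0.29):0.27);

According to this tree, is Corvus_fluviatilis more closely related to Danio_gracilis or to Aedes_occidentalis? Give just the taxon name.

The MRCA of Corvus_fluviatilis and Aedes_occidentalis subtends (((Turdus_nanus,Corvus_fluviatilis),Gallus_montanus),(Oncorhynchus_robustus,((Ursus_tricolor,Aedes_occidentalis),Rana_litoralis))) (7 taxa).
The MRCA of Corvus_fluviatilis and Danio_gracilis subtends ((((Turdus_nanus,Corvus_fluviatilis),Gallus_montanus),(Oncorhynchus_robustus,((Ursus_tricolor,Aedes_occidentalis),Rana_litoralis))),((Salamandra_fluviatilis,((Danio_gracilis,Brassica_montanus),((Cricetus_fluviatilis,Papio_minor),(Macaca_orientalis,Mus_palustris)))),((Ambystoma_maculatus,Quercus_viridis),((Pseudotsuga_albus,Helarctos_bicolor),(Castanea_litoralis,Saimiri_bicolor))))) (20 taxa).
The first is nested inside the second, so Corvus_fluviatilis shares a more recent common ancestor with Aedes_occidentalis.

Aedes_occidentalis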